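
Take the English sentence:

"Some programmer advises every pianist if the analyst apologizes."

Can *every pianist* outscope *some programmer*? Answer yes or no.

Neither queried DP is inside the adjunct, so the adjunct-island constraint does not apply.
Clause-internal QR can adjoin the lower DP above the subject, yielding the inverse reading.
So *every pianist* > *some programmer* is among the available readings.

Yes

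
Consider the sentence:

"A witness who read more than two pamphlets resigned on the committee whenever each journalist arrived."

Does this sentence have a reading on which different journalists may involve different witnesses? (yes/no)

This is the *each journalist* > *a witness* reading.
*each journalist* occurs within the adjunct clause *whenever each journalist arrived*.
Scope out of an adjunct clause is unavailable: QR respects the adjunct-island constraint.
*each journalist* is confined to the island and cannot take scope over *a witness*.

No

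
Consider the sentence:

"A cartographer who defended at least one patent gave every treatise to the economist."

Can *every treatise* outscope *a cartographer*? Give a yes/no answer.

*every treatise* is a matrix argument; only *a cartographer* is modified by the relative clause *who defended at least one patent*, so the RC island is irrelevant to the target quantifier.
Clause-internal QR can adjoin the lower DP above the subject, yielding the inverse reading.

Yes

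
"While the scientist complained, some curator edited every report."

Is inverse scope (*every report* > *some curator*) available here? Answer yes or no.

The adjunct island is irrelevant here — *every report* and *some curator* are both in the matrix clause.
Ordinary QR to a clause-peripheral position gives the wide-scope LF for the lower DP.
Both orderings are possible: *some curator* > *every report* and *every report* > *some curator*.

Yes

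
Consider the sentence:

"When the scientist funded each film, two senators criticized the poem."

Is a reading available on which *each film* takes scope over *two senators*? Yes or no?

No

The DP *each film* is contained in the adjunct clause *when the scientist funded each film*.
Adverbial clauses are not L-marked, so they are barriers for QR — the quantifier cannot escape the adjunct.
So the wide-scope reading for *each film* is blocked.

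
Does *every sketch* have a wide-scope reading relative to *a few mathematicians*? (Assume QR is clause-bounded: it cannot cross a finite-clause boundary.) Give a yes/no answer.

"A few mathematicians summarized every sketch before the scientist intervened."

Yes

The adjunct island is irrelevant here — *every sketch* and *a few mathematicians* are both in the matrix clause.
With no island boundary between them, the object can take inverse scope over the subject via ordinary QR within the clause.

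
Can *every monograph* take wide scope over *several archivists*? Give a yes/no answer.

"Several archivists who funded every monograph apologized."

No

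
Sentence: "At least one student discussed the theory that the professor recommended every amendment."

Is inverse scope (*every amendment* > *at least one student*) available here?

No

*every amendment* sits inside the complex NP *the theory that the professor recommended every amendment*.
Noun-complement clauses are scope islands (the Complex NP Constraint): a quantifier inside one cannot scope into the matrix.
*every amendment* is confined to the island and cannot take scope over *at least one student*.
(Only the surface reading survives: one fixed student with respect to all the relevant amendments.)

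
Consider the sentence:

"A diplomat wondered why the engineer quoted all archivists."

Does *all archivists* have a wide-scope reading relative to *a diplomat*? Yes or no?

Structurally, *all archivists* is inside the embedded question *why the engineer quoted all archivists*.
Embedded wh-clauses are opaque for QR, so the quantifier stays inside the question.
So the wide-scope reading for *all archivists* is blocked.

No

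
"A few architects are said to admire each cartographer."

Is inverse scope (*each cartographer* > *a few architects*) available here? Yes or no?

Yes

Raising constructions are monoclausal for scope purposes; *each cartographer* is not separated from *a few architects* by any island.
Since no island is crossed, the inverse ordering is licensed alongside surface scope.
So *each cartographer* > *a few architects* is among the available readings.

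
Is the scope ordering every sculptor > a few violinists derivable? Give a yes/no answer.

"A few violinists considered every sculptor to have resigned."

Yes

This is an ECM construction: *every sculptor* is the infinitival subject, Case-marked by the matrix verb, and the infinitive is transparent for QR.
Nothing blocks QR of the lower DP to a position above the higher one, so inverse scope is available.
So *every sculptor* > *a few violinists* is among the available readings.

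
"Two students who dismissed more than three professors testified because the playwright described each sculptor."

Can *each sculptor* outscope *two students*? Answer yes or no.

No

*each sculptor* occurs within the adjunct clause *because the playwright described each sculptor*.
The adjunct-island constraint bars QR out of an adverbial clause.
There is no licit LF on which *each sculptor* c-commands *two students*.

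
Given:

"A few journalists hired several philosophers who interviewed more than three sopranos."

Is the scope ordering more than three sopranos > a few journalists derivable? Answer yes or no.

No

The target quantifier *more than three sopranos* is part of the relative clause *who interviewed more than three sopranos* modifying *several philosophers*.
Relative clauses are scope islands: a quantifier cannot QR out of a relative clause to take scope in the matrix clause.
The inverse ordering *more than three sopranos* > *a few journalists* is therefore underivable.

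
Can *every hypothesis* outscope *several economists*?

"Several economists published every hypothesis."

Yes

*every hypothesis* is the matrix object and *several economists* the matrix subject; the two are clausemates.
Clause-internal QR can adjoin the lower DP above the subject, yielding the inverse reading.
So *every hypothesis* > *several economists* is among the available readings.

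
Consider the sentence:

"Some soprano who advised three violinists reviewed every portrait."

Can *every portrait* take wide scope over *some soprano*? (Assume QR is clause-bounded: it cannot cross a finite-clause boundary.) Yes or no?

Yes

The RC *who advised three violinists* is an island, but *every portrait* is not inside it — it is the matrix object, a clausemate of *some soprano*.
No island intervenes, so both surface and inverse scope are derivable.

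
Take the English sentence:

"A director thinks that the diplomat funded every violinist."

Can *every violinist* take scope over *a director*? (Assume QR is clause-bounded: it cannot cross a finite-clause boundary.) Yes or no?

No

*every violinist* is embedded in the finite complement clause *that the diplomat funded every violinist*.
Finite CP is the ceiling for QR here, by assumption.
*every violinist* is confined to the island and cannot take scope over *a director*.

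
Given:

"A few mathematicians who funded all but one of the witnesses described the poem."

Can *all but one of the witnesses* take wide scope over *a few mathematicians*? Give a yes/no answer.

No

Structurally, *all but one of the witnesses* is inside the relative clause *who funded all but one of the witnesses*.
A relative clause is a scope island — quantifier raising cannot cross its boundary.
The inverse ordering *all but one of the witnesses* > *a few mathematicians* is therefore underivable.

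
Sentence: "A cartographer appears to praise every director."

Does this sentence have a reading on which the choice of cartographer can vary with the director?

This is the *every director* > *a cartographer* reading.
Raising constructions are monoclausal for scope purposes; *every director* is not separated from *a cartographer* by any island.
Nothing blocks QR of the lower DP to a position above the higher one, so inverse scope is available.

Yes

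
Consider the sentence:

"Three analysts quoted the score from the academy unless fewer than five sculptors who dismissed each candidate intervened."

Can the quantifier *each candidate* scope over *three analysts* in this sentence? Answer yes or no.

The target quantifier *each candidate* is part of the relative clause *who dismissed each candidate*, which is itself inside the adjunct *unless fewer than five sculptors who dismissed each candidate intervened*.
Both the relative clause and the enclosing adjunct are scope islands; QR cannot cross either.
So *each candidate* cannot raise to a position above *three analysts*.

No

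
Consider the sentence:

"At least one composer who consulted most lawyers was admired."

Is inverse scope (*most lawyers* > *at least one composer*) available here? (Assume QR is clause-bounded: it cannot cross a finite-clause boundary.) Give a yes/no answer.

No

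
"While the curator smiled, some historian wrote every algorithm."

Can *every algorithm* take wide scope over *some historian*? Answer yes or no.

The adjunct island is irrelevant here — *every algorithm* and *some historian* are both in the matrix clause.
Ordinary QR to a clause-peripheral position gives the wide-scope LF for the lower DP.
So *every algorithm* > *some historian* is among the available readings.

Yes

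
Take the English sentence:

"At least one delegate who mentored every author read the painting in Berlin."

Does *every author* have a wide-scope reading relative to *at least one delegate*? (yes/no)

No

The DP *every author* is contained in the relative clause *who mentored every author*.
Quantifiers inside a relative clause are trapped there; the RC boundary blocks QR.
There is no licit LF on which *every author* c-commands *at least one delegate*.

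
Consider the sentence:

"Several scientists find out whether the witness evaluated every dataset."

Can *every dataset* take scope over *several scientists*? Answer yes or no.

No

*every dataset* occurs within the embedded question *whether the witness evaluated every dataset*.
Embedded wh-clauses are opaque for QR, so the quantifier stays inside the question.
*every dataset* > *several scientists* would require crossing that boundary, which is illicit.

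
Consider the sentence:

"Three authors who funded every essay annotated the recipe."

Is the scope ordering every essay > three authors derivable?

*every essay* is embedded in the relative clause *who funded every essay*.
The relative clause forms an island for QR, so the quantifier is confined to the head noun's restrictor.
Hence only narrow scope for *every essay* (under *three authors*) survives.

No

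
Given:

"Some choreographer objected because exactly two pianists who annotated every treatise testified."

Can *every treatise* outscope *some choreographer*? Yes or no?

No

*every treatise* sits inside the relative clause *who annotated every treatise*, which is itself inside the adjunct *because exactly two pianists who annotated every treatise testified*.
The quantifier would have to escape first the RC and then the adjunct — two independent island violations.
The inverse ordering *every treatise* > *some choreographer* is therefore underivable.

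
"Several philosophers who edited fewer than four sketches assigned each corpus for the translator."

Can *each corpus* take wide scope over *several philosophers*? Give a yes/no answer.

The relative clause *who edited fewer than four sketches* modifies *several philosophers*, but *each corpus* is not inside that relative clause — it is an argument of the matrix verb.
With no island boundary between them, the object can take inverse scope over the subject via ordinary QR within the clause.

Yes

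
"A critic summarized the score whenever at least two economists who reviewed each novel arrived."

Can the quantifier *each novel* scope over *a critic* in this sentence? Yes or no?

The target quantifier *each novel* is part of the relative clause *who reviewed each novel*, which is itself inside the adjunct *whenever at least two economists who reviewed each novel arrived*.
Both the relative clause and the enclosing adjunct are scope islands; QR cannot cross either.
So the wide-scope reading for *each novel* is blocked.

No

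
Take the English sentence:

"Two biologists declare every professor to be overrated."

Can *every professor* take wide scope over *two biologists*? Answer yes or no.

Yes

This is an ECM construction: *every professor* is the infinitival subject, Case-marked by the matrix verb, and the infinitive is transparent for QR.
Clause-internal QR can adjoin the lower DP above the subject, yielding the inverse reading.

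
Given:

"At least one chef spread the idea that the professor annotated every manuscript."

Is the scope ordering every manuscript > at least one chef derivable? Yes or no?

Structurally, *every manuscript* is inside the complex NP *the idea that the professor annotated every manuscript*.
The complex NP is opaque for QR — the quantifier is frozen inside the noun's complement.
*every manuscript* is confined to the island and cannot take scope over *at least one chef*.
(Only the surface reading survives: one fixed chef with respect to all the relevant manuscripts.)

No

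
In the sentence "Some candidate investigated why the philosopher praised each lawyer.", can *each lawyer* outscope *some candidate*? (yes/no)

No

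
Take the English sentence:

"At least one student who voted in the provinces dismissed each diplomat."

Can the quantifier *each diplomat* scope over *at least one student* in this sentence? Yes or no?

The relative clause *who voted in the provinces* modifies *at least one student*, but *each diplomat* is not inside that relative clause — it is an argument of the matrix verb.
Ordinary QR to a clause-peripheral position gives the wide-scope LF for the lower DP.
So *each diplomat* > *at least one student* is among the available readings.

Yes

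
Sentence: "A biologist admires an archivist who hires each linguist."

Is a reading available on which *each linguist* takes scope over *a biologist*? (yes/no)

*each linguist* sits inside the relative clause *who hires each linguist* modifying *an archivist*.
A relative clause is a scope island — quantifier raising cannot cross its boundary.
There is no licit LF on which *each linguist* c-commands *a biologist*.
(Only the surface reading survives: one fixed biologist with respect to all the relevant linguists.)

No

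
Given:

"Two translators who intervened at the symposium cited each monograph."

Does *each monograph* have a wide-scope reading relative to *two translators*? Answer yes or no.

Yes

The RC *who intervened at the symposium* is an island, but *each monograph* is not inside it — it is the matrix object, a clausemate of *two translators*.
Since no island is crossed, the inverse ordering is licensed alongside surface scope.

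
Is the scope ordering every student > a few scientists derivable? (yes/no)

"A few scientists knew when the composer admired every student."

*every student* occurs within the embedded question *when the composer admired every student*.
An indirect question is a wh-island; the filled [Spec,CP] blocks QR across the CP edge.
The inverse ordering *every student* > *a few scientists* is therefore underivable.

No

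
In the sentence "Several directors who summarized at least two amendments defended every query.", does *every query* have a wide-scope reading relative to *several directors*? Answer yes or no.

*every query* sits in the matrix clause, not in the relative clause on *several directors*.
QR within a single clause is free, so the lower quantifier may take scope over the higher one.

Yes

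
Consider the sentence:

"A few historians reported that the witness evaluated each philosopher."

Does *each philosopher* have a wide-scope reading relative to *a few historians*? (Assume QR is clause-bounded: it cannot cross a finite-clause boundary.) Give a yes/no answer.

No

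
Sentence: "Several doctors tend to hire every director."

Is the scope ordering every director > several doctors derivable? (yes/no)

Yes

Raising constructions are monoclausal for scope purposes; *every director* is not separated from *several doctors* by any island.
Ordinary QR to a clause-peripheral position gives the wide-scope LF for the lower DP.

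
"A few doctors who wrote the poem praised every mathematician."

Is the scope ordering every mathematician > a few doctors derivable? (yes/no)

*every mathematician* sits in the matrix clause, not in the relative clause on *a few doctors*.
Clause-internal QR can adjoin the lower DP above the subject, yielding the inverse reading.

Yes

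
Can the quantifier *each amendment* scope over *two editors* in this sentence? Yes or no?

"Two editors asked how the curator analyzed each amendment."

Structurally, *each amendment* is inside the embedded question *how the curator analyzed each amendment*.
Embedded wh-clauses are opaque for QR, so the quantifier stays inside the question.
*each amendment* is confined to the island and cannot take scope over *two editors*.

No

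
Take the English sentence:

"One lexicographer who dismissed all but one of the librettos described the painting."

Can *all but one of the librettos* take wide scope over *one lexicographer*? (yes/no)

*all but one of the librettos* is embedded in the relative clause *who dismissed all but one of the librettos*.
Relative clauses are scope islands: a quantifier cannot QR out of a relative clause to take scope in the matrix clause.
So *all but one of the librettos* cannot raise to a position above *one lexicographer*.

No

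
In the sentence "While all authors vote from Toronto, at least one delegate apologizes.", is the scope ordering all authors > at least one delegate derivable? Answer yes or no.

No

The DP *all authors* is contained in the adjunct clause *while all authors vote from Toronto*.
Adverbial clauses are not L-marked, so they are barriers for QR — the quantifier cannot escape the adjunct.
So the wide-scope reading for *all authors* is blocked.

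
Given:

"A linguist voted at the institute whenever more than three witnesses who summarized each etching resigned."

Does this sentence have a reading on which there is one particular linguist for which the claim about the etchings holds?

Yes

The described interpretation is the *a linguist* > *each etching* scoping.
That is the surface-scope ordering, which is always one of the available readings — island constraints only ever restrict inverse scope.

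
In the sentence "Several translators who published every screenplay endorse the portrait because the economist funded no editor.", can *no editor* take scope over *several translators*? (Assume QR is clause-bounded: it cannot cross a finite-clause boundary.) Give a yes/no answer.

The DP *no editor* is contained in the adjunct clause *because the economist funded no editor*.
Adjunct clauses are scope islands: a quantifier inside an adjunct cannot raise into the matrix clause.
*no editor* > *several translators* would require crossing that boundary, which is illicit.

No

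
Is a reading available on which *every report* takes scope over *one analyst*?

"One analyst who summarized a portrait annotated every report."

Although the sentence contains a relative clause (*who summarized a portrait*), *every report* is outside it, in the matrix VP.
QR within a single clause is free, so the lower quantifier may take scope over the higher one.

Yes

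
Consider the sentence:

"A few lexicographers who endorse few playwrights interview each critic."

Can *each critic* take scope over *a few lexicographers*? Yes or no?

Yes

Although the sentence contains a relative clause (*who endorse few playwrights*), *each critic* is outside it, in the matrix VP.
With no island boundary between them, the object can take inverse scope over the subject via ordinary QR within the clause.
So *each critic* > *a few lexicographers* is among the available readings.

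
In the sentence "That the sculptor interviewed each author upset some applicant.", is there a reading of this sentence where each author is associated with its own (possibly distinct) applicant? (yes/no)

The paraphrase describes the scope ordering *each author* > *some applicant*.
Structurally, *each author* is inside the sentential subject *that the sculptor interviewed each author*.
Sentential subjects are islands: a quantifier inside the subject clause cannot raise over the matrix predicate.
So *each author* cannot raise to a position above *some applicant*.

No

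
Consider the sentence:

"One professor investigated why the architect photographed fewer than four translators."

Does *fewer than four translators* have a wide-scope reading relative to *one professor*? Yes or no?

No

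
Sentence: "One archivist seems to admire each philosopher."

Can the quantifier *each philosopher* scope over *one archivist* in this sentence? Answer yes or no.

Yes

*each philosopher* is the object of the infinitival complement of a raising predicate; raising infinitives are transparent for QR, so the two DPs are in effect clausemates.
Since no island is crossed, the inverse ordering is licensed alongside surface scope.
So *each philosopher* > *one archivist* is among the available readings.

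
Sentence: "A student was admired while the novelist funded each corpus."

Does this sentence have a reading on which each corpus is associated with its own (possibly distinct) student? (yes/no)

No

The described interpretation is the *each corpus* > *a student* scoping.
The DP *each corpus* is contained in the adjunct clause *while the novelist funded each corpus*.
Adverbial clauses are not L-marked, so they are barriers for QR — the quantifier cannot escape the adjunct.
The inverse ordering *each corpus* > *a student* is therefore underivable.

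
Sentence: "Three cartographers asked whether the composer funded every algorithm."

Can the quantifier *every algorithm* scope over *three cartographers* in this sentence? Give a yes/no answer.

No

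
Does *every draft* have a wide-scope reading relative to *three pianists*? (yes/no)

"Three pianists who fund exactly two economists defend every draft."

*every draft* sits in the matrix clause, not in the relative clause on *three pianists*.
Since no island is crossed, the inverse ordering is licensed alongside surface scope.

Yes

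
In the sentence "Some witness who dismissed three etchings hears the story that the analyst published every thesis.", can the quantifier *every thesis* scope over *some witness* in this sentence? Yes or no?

*every thesis* is embedded in the complex NP *the story that the analyst published every thesis*.
The complex NP is opaque for QR — the quantifier is frozen inside the noun's complement.
There is no licit LF on which *every thesis* c-commands *some witness*.

No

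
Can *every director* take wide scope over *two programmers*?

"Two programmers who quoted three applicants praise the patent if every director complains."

Structurally, *every director* is inside the adjunct clause *if every director complains*.
The adjunct-island constraint bars QR out of an adverbial clause.
There is no licit LF on which *every director* c-commands *two programmers*.

No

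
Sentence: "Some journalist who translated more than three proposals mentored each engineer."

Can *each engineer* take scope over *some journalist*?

Yes

Although the sentence contains a relative clause (*who translated more than three proposals*), *each engineer* is outside it, in the matrix VP.
With no island boundary between them, the object can take inverse scope over the subject via ordinary QR within the clause.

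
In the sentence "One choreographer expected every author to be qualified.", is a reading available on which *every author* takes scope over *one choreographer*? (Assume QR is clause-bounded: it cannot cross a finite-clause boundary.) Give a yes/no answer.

Yes

ECM infinitives lack a CP barrier, so *every author* can QR over the matrix subject *one choreographer*.
No island intervenes, so both surface and inverse scope are derivable.
The sentence is scopally ambiguous between *one choreographer* > *every author* and *every author* > *one choreographer*.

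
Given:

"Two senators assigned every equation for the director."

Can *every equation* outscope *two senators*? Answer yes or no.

Both DPs are arguments of the same predicate; there is no clause or island boundary between them.
With no island boundary between them, the object can take inverse scope over the subject via ordinary QR within the clause.
Both orderings are possible: *two senators* > *every equation* and *every equation* > *two senators*.

Yes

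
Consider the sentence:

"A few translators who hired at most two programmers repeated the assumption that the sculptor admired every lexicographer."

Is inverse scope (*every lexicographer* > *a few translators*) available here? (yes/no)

The DP *every lexicographer* is contained in the complex NP *the assumption that the sculptor admired every lexicographer*.
Noun-complement clauses are scope islands (the Complex NP Constraint): a quantifier inside one cannot scope into the matrix.
Hence only narrow scope for *every lexicographer* (under *a few translators*) survives.

No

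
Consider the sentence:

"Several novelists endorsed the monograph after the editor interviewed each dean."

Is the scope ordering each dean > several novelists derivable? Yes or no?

No

The DP *each dean* is contained in the adjunct clause *after the editor interviewed each dean*.
The adjunct-island constraint bars QR out of an adverbial clause.
So *each dean* cannot raise to a position above *several novelists*.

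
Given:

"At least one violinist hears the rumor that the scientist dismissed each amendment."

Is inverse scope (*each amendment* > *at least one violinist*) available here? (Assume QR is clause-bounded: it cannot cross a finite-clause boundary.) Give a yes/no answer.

*each amendment* occurs within the complex NP *the rumor that the scientist dismissed each amendment*.
The Complex NP Constraint bars QR out of the complement clause of a noun.
Hence only narrow scope for *each amendment* (under *at least one violinist*) survives.
(Only the surface reading survives: one fixed violinist with respect to all the relevant amendments.)

No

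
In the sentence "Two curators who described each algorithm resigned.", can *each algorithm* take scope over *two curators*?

No

*each algorithm* occurs within the relative clause *who described each algorithm*.
The relative clause forms an island for QR, so the quantifier is confined to the head noun's restrictor.
The inverse ordering *each algorithm* > *two curators* is therefore underivable.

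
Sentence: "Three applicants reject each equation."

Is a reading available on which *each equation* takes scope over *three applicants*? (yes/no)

*each equation* is the matrix object and *three applicants* the matrix subject; the two are clausemates.
QR within a single clause is free, so the lower quantifier may take scope over the higher one.

Yes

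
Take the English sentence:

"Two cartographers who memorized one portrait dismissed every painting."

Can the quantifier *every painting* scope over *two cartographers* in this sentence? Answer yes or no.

Yes

*every painting* is a matrix argument; only *two cartographers* is modified by the relative clause *who memorized one portrait*, so the RC island is irrelevant to the target quantifier.
Since no island is crossed, the inverse ordering is licensed alongside surface scope.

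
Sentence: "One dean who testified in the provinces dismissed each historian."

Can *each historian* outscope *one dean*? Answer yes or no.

Yes

*each historian* is a matrix argument; only *one dean* is modified by the relative clause *who testified in the provinces*, so the RC island is irrelevant to the target quantifier.
Since no island is crossed, the inverse ordering is licensed alongside surface scope.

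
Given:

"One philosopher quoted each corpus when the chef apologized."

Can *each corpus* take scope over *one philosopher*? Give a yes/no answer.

*each corpus* is a matrix argument; the adjunct is an island but the target quantifier is outside it.
No island intervenes, so both surface and inverse scope are derivable.
Both orderings are possible: *one philosopher* > *each corpus* and *each corpus* > *one philosopher*.

Yes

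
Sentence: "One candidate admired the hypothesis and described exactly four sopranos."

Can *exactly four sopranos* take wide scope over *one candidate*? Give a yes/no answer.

*exactly four sopranos* sits inside one conjunct of the coordinate structure (*described exactly four sopranos*).
The Coordinate Structure Constraint blocks movement (including QR) out of a single conjunct.
So *exactly four sopranos* cannot raise high enough to outscope *one candidate*; only the surface ordering *one candidate* > *exactly four sopranos* is available.
(Only the surface reading survives: one fixed candidate with respect to all the relevant sopranos.)

No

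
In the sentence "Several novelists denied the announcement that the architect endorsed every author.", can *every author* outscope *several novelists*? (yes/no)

The target quantifier *every author* is part of the complex NP *the announcement that the architect endorsed every author*.
Since the clause is the complement of a nominal head, the CNPC blocks scope extraction.
The inverse ordering *every author* > *several novelists* is therefore underivable.

No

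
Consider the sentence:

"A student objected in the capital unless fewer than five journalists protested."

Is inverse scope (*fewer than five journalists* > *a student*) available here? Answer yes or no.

*fewer than five journalists* is embedded in the adjunct clause *unless fewer than five journalists protested*.
Adjuncts are opaque for quantifier raising; a quantifier in an adjunct stays inside it.
So *fewer than five journalists* cannot raise to a position above *a student*.

No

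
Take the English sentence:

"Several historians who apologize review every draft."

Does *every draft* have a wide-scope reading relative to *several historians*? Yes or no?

Yes

*every draft* is a matrix argument; only *several historians* is modified by the relative clause *who apologize*, so the RC island is irrelevant to the target quantifier.
QR within a single clause is free, so the lower quantifier may take scope over the higher one.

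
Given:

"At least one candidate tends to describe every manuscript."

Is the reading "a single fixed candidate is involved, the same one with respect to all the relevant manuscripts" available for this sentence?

Yes

The described interpretation is the *at least one candidate* > *every manuscript* scoping.
That is the surface-scope ordering, which is always one of the available readings — island constraints only ever restrict inverse scope.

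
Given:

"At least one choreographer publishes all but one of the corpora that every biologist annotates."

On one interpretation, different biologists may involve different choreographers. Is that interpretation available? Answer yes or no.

That reading corresponds to *every biologist* > *at least one choreographer*.
*every biologist* is embedded in the relative clause *that every biologist annotates* modifying *all but one of the corpora*.
QR out of a relative clause is ruled out by the relative-clause island constraint.
So *every biologist* cannot raise to a position above *at least one choreographer*.

No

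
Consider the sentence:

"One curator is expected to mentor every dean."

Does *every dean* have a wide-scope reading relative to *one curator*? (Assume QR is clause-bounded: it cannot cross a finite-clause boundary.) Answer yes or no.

Yes

Raising constructions are monoclausal for scope purposes; *every dean* is not separated from *one curator* by any island.
Nothing blocks QR of the lower DP to a position above the higher one, so inverse scope is available.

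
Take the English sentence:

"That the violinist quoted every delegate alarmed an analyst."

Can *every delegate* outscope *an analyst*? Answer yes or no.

No

*every delegate* is embedded in the sentential subject *that the violinist quoted every delegate*.
Subjects — clausal subjects included — are islands for extraction, and QR is no exception.
There is no licit LF on which *every delegate* c-commands *an analyst*.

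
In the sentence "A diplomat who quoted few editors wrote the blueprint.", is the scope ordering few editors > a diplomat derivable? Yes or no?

No

*few editors* occurs within the relative clause *who quoted few editors*.
Relative clauses are scope islands: a quantifier cannot QR out of a relative clause to take scope in the matrix clause.
*few editors* > *a diplomat* would require crossing that boundary, which is illicit.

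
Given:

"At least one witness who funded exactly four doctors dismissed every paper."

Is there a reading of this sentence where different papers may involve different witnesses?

This is the *every paper* > *at least one witness* reading.
Although the sentence contains a relative clause (*who funded exactly four doctors*), *every paper* is outside it, in the matrix VP.
Since no island is crossed, the inverse ordering is licensed alongside surface scope.
The sentence is scopally ambiguous between *at least one witness* > *every paper* and *every paper* > *at least one witness*.

Yes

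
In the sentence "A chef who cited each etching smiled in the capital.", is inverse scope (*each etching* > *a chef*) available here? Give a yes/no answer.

No

The DP *each etching* is contained in the relative clause *who cited each etching*.
A relative clause is a scope island — quantifier raising cannot cross its boundary.
So the wide-scope reading for *each etching* is blocked.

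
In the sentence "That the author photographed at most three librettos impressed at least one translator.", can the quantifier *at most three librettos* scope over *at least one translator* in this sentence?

No

Structurally, *at most three librettos* is inside the sentential subject *that the author photographed at most three librettos*.
Sentential subjects are islands: a quantifier inside the subject clause cannot raise over the matrix predicate.
The ordering *at most three librettos* > *at least one translator* is therefore underivable.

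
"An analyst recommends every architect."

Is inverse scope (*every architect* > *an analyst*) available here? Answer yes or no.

Yes

*every architect* and *an analyst* are in the same minimal clause.
Clause-internal QR can adjoin the lower DP above the subject, yielding the inverse reading.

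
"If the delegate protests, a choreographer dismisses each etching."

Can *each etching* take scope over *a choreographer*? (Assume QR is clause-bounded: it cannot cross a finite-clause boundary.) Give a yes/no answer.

Yes

The adjunct island is irrelevant here — *each etching* and *a choreographer* are both in the matrix clause.
QR within a single clause is free, so the lower quantifier may take scope over the higher one.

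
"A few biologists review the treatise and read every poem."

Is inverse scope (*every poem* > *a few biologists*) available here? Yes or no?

No

*every poem* occurs within one conjunct of the coordinate structure (*read every poem*).
A quantifier cannot raise out of one conjunct of a coordination across the whole coordinate structure — the CSC applies to QR.
*every poem* > *a few biologists* would require crossing that boundary, which is illicit.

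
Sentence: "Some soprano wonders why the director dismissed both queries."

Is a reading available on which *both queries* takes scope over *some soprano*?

The DP *both queries* is contained in the embedded question *why the director dismissed both queries*.
An indirect question is a wh-island; the filled [Spec,CP] blocks QR across the CP edge.
So *both queries* cannot raise to a position above *some soprano*.

No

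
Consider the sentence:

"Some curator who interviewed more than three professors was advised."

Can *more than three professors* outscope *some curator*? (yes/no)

*more than three professors* occurs within the relative clause *who interviewed more than three professors*.
Relative clauses are scope islands: a quantifier cannot QR out of a relative clause to take scope in the matrix clause.
So *more than three professors* cannot raise to a position above *some curator*.

No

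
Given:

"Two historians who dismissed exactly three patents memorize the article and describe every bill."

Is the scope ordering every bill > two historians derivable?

*every bill* sits inside one conjunct of the coordinate structure (*describe every bill*).
The Coordinate Structure Constraint blocks movement (including QR) out of a single conjunct.
Hence only narrow scope for *every bill* (under *two historians*) survives.

No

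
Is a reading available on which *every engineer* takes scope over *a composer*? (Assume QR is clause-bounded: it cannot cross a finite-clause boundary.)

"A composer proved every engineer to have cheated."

Yes

*every engineer* is an ECM subject; ECM complements are not islands, and the embedded quantifier may take matrix scope.
Since no island is crossed, the inverse ordering is licensed alongside surface scope.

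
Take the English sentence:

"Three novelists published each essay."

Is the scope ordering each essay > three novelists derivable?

Yes

*each essay* is the matrix object and *three novelists* the matrix subject; the two are clausemates.
QR within a single clause is free, so the lower quantifier may take scope over the higher one.
The sentence is scopally ambiguous between *three novelists* > *each essay* and *each essay* > *three novelists*.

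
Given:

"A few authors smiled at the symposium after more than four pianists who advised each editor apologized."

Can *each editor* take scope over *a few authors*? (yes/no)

No

*each editor* sits inside the relative clause *who advised each editor*, which is itself inside the adjunct *after more than four pianists who advised each editor apologized*.
Even if one barrier were somehow void, the other would still block QR.
There is no licit LF on which *each editor* c-commands *a few authors*.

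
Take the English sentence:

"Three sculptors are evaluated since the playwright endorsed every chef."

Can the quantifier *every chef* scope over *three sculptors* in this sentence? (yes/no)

No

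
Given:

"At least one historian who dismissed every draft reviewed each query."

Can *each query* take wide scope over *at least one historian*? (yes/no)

The relative clause *who dismissed every draft* modifies *at least one historian*, but *each query* is not inside that relative clause — it is an argument of the matrix verb.
No island intervenes, so both surface and inverse scope are derivable.

Yes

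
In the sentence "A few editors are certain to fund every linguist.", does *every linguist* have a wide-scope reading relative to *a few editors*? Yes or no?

Yes

Raising constructions are monoclausal for scope purposes; *every linguist* is not separated from *a few editors* by any island.
Ordinary QR to a clause-peripheral position gives the wide-scope LF for the lower DP.
Both orderings are possible: *a few editors* > *every linguist* and *every linguist* > *a few editors*.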